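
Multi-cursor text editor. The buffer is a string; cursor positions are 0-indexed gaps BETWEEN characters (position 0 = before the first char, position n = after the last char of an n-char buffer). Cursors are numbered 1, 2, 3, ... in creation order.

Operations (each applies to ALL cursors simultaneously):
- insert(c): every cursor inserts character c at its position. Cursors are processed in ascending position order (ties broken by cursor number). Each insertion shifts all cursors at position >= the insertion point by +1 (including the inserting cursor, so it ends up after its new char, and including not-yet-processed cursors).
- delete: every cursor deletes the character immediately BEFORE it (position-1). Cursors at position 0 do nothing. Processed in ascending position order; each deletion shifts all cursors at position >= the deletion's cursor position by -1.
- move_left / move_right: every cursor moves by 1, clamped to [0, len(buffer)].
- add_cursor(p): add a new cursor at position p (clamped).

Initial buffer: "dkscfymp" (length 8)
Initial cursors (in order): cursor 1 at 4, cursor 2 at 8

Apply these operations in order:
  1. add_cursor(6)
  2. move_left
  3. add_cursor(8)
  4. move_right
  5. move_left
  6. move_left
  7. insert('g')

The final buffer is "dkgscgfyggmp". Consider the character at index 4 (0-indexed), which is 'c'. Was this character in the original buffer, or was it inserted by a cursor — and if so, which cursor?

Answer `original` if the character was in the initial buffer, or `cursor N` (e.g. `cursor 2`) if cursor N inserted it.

After op 1 (add_cursor(6)): buffer="dkscfymp" (len 8), cursors c1@4 c3@6 c2@8, authorship ........
After op 2 (move_left): buffer="dkscfymp" (len 8), cursors c1@3 c3@5 c2@7, authorship ........
After op 3 (add_cursor(8)): buffer="dkscfymp" (len 8), cursors c1@3 c3@5 c2@7 c4@8, authorship ........
After op 4 (move_right): buffer="dkscfymp" (len 8), cursors c1@4 c3@6 c2@8 c4@8, authorship ........
After op 5 (move_left): buffer="dkscfymp" (len 8), cursors c1@3 c3@5 c2@7 c4@7, authorship ........
After op 6 (move_left): buffer="dkscfymp" (len 8), cursors c1@2 c3@4 c2@6 c4@6, authorship ........
After op 7 (insert('g')): buffer="dkgscgfyggmp" (len 12), cursors c1@3 c3@6 c2@10 c4@10, authorship ..1..3..24..
Authorship (.=original, N=cursor N): . . 1 . . 3 . . 2 4 . .
Index 4: author = original

Answer: original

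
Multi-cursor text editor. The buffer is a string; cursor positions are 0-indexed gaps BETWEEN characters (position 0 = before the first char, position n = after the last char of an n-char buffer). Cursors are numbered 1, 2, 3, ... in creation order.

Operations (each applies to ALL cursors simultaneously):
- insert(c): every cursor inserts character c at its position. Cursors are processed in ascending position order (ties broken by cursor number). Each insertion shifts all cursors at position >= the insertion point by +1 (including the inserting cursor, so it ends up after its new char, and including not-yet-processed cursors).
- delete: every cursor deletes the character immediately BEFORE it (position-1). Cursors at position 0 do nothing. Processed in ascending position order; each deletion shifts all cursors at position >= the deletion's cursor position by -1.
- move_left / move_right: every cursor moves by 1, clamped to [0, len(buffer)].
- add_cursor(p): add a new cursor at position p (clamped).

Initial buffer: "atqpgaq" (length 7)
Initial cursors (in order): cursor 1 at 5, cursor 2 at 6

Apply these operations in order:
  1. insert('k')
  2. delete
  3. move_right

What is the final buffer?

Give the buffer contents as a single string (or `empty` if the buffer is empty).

After op 1 (insert('k')): buffer="atqpgkakq" (len 9), cursors c1@6 c2@8, authorship .....1.2.
After op 2 (delete): buffer="atqpgaq" (len 7), cursors c1@5 c2@6, authorship .......
After op 3 (move_right): buffer="atqpgaq" (len 7), cursors c1@6 c2@7, authorship .......

Answer: atqpgaq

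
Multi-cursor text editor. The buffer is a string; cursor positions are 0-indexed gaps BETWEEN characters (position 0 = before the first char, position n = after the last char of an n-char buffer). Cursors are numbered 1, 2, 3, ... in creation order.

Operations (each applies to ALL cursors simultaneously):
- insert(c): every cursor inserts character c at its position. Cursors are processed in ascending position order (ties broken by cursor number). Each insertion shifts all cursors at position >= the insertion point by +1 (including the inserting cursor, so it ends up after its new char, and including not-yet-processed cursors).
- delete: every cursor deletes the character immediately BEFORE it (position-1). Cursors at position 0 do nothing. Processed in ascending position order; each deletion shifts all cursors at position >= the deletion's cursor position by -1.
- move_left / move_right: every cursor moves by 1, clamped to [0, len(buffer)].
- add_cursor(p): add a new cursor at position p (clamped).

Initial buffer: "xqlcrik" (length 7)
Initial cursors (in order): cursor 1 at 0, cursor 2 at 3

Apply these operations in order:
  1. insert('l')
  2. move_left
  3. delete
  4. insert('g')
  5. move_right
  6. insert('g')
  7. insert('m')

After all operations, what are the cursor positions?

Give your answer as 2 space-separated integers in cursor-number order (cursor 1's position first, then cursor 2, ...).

After op 1 (insert('l')): buffer="lxqllcrik" (len 9), cursors c1@1 c2@5, authorship 1...2....
After op 2 (move_left): buffer="lxqllcrik" (len 9), cursors c1@0 c2@4, authorship 1...2....
After op 3 (delete): buffer="lxqlcrik" (len 8), cursors c1@0 c2@3, authorship 1..2....
After op 4 (insert('g')): buffer="glxqglcrik" (len 10), cursors c1@1 c2@5, authorship 11..22....
After op 5 (move_right): buffer="glxqglcrik" (len 10), cursors c1@2 c2@6, authorship 11..22....
After op 6 (insert('g')): buffer="glgxqglgcrik" (len 12), cursors c1@3 c2@8, authorship 111..222....
After op 7 (insert('m')): buffer="glgmxqglgmcrik" (len 14), cursors c1@4 c2@10, authorship 1111..2222....

Answer: 4 10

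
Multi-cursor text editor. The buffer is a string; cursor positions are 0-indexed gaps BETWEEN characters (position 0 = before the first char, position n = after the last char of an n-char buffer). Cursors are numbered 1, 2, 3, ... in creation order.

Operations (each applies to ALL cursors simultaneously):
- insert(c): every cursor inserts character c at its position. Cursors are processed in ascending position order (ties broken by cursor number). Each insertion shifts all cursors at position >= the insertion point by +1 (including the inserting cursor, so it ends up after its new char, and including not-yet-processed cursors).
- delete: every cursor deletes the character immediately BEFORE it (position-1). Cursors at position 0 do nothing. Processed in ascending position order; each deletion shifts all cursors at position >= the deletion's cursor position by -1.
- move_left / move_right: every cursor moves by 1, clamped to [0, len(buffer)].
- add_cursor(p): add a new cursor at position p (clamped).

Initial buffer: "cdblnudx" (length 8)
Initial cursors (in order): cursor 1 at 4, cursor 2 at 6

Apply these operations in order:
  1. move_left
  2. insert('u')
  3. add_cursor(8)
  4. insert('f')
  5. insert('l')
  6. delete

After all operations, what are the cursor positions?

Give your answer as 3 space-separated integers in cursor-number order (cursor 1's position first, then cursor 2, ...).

Answer: 5 9 11

Derivation:
After op 1 (move_left): buffer="cdblnudx" (len 8), cursors c1@3 c2@5, authorship ........
After op 2 (insert('u')): buffer="cdbulnuudx" (len 10), cursors c1@4 c2@7, authorship ...1..2...
After op 3 (add_cursor(8)): buffer="cdbulnuudx" (len 10), cursors c1@4 c2@7 c3@8, authorship ...1..2...
After op 4 (insert('f')): buffer="cdbuflnufufdx" (len 13), cursors c1@5 c2@9 c3@11, authorship ...11..22.3..
After op 5 (insert('l')): buffer="cdbufllnuflufldx" (len 16), cursors c1@6 c2@11 c3@14, authorship ...111..222.33..
After op 6 (delete): buffer="cdbuflnufufdx" (len 13), cursors c1@5 c2@9 c3@11, authorship ...11..22.3..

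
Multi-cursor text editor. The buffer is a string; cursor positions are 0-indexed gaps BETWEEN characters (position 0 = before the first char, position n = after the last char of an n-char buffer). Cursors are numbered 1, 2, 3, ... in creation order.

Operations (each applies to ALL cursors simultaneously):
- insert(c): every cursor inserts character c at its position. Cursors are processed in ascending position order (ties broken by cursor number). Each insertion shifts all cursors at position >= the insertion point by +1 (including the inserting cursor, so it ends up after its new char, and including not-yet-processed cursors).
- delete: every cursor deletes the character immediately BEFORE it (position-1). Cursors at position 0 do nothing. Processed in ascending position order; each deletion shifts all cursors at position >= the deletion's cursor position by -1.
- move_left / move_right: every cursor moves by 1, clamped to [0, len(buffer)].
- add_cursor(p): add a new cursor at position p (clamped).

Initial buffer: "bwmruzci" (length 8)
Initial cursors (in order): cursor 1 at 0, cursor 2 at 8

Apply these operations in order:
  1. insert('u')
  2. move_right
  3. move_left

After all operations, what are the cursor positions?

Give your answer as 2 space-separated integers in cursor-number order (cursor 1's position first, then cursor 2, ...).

After op 1 (insert('u')): buffer="ubwmruzciu" (len 10), cursors c1@1 c2@10, authorship 1........2
After op 2 (move_right): buffer="ubwmruzciu" (len 10), cursors c1@2 c2@10, authorship 1........2
After op 3 (move_left): buffer="ubwmruzciu" (len 10), cursors c1@1 c2@9, authorship 1........2

Answer: 1 9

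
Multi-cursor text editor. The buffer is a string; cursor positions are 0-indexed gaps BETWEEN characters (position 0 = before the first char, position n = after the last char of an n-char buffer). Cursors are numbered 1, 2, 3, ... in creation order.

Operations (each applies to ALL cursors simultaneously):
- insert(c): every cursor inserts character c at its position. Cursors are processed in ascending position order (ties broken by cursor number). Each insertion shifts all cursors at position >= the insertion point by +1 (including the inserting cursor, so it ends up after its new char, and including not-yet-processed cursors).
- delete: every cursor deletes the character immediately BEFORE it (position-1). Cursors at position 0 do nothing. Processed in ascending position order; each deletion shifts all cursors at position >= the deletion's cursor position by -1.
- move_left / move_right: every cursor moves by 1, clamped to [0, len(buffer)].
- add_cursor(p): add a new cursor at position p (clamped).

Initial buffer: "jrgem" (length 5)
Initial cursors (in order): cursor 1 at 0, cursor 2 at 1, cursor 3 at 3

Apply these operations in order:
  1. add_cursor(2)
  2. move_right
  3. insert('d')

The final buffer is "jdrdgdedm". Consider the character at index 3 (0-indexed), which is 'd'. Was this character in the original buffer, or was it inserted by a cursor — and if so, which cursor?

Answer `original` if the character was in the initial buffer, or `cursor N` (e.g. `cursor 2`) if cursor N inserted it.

Answer: cursor 2

Derivation:
After op 1 (add_cursor(2)): buffer="jrgem" (len 5), cursors c1@0 c2@1 c4@2 c3@3, authorship .....
After op 2 (move_right): buffer="jrgem" (len 5), cursors c1@1 c2@2 c4@3 c3@4, authorship .....
After op 3 (insert('d')): buffer="jdrdgdedm" (len 9), cursors c1@2 c2@4 c4@6 c3@8, authorship .1.2.4.3.
Authorship (.=original, N=cursor N): . 1 . 2 . 4 . 3 .
Index 3: author = 2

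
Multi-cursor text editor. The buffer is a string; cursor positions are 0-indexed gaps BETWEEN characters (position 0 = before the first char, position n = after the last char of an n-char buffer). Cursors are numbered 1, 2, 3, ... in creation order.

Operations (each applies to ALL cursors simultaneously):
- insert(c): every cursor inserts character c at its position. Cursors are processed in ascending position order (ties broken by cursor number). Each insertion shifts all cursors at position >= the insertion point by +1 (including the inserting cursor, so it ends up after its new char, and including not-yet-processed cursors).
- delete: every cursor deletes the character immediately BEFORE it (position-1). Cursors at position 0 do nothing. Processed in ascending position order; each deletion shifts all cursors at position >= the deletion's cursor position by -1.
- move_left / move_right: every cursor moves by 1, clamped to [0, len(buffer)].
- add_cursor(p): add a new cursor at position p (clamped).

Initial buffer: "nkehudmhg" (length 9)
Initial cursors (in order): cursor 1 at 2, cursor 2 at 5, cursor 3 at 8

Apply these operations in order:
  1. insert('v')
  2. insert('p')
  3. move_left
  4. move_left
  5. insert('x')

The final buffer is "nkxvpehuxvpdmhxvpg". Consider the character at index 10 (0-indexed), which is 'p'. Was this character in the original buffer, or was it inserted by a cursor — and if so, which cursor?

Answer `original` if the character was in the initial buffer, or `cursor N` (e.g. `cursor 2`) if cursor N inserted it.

Answer: cursor 2

Derivation:
After op 1 (insert('v')): buffer="nkvehuvdmhvg" (len 12), cursors c1@3 c2@7 c3@11, authorship ..1...2...3.
After op 2 (insert('p')): buffer="nkvpehuvpdmhvpg" (len 15), cursors c1@4 c2@9 c3@14, authorship ..11...22...33.
After op 3 (move_left): buffer="nkvpehuvpdmhvpg" (len 15), cursors c1@3 c2@8 c3@13, authorship ..11...22...33.
After op 4 (move_left): buffer="nkvpehuvpdmhvpg" (len 15), cursors c1@2 c2@7 c3@12, authorship ..11...22...33.
After op 5 (insert('x')): buffer="nkxvpehuxvpdmhxvpg" (len 18), cursors c1@3 c2@9 c3@15, authorship ..111...222...333.
Authorship (.=original, N=cursor N): . . 1 1 1 . . . 2 2 2 . . . 3 3 3 .
Index 10: author = 2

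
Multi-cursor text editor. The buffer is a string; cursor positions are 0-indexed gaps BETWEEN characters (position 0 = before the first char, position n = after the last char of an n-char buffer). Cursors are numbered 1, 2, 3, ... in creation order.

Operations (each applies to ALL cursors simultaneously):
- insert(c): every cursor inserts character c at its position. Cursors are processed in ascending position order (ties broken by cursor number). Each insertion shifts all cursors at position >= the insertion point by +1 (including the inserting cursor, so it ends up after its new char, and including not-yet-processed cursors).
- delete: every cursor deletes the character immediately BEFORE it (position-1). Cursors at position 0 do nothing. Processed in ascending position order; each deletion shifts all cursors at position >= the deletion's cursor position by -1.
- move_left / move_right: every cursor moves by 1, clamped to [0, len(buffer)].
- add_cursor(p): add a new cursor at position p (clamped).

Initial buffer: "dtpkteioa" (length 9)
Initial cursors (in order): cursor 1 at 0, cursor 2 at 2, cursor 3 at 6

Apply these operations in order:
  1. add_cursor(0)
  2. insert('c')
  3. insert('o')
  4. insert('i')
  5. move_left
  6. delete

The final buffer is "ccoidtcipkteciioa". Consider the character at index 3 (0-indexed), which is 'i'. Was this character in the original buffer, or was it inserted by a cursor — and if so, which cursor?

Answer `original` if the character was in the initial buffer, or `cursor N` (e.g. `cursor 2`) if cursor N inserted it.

Answer: cursor 4

Derivation:
After op 1 (add_cursor(0)): buffer="dtpkteioa" (len 9), cursors c1@0 c4@0 c2@2 c3@6, authorship .........
After op 2 (insert('c')): buffer="ccdtcpktecioa" (len 13), cursors c1@2 c4@2 c2@5 c3@10, authorship 14..2....3...
After op 3 (insert('o')): buffer="ccoodtcopktecoioa" (len 17), cursors c1@4 c4@4 c2@8 c3@14, authorship 1414..22....33...
After op 4 (insert('i')): buffer="ccooiidtcoipktecoiioa" (len 21), cursors c1@6 c4@6 c2@11 c3@18, authorship 141414..222....333...
After op 5 (move_left): buffer="ccooiidtcoipktecoiioa" (len 21), cursors c1@5 c4@5 c2@10 c3@17, authorship 141414..222....333...
After op 6 (delete): buffer="ccoidtcipkteciioa" (len 17), cursors c1@3 c4@3 c2@7 c3@13, authorship 1414..22....33...
Authorship (.=original, N=cursor N): 1 4 1 4 . . 2 2 . . . . 3 3 . . .
Index 3: author = 4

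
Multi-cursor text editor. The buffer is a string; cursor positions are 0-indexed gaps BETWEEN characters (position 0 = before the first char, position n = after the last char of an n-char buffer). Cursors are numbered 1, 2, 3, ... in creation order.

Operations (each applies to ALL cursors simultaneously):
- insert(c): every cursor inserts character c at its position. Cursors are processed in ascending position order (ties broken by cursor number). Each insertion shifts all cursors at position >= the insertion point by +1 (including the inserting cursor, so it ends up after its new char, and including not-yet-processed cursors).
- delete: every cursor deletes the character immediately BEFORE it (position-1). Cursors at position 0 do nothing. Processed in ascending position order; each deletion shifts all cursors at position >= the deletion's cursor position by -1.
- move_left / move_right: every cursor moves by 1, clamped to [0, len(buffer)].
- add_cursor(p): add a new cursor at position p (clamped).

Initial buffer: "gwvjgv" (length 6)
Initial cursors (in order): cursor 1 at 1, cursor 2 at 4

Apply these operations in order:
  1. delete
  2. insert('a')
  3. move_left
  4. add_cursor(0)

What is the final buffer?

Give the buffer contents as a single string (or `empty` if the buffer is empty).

Answer: awvagv

Derivation:
After op 1 (delete): buffer="wvgv" (len 4), cursors c1@0 c2@2, authorship ....
After op 2 (insert('a')): buffer="awvagv" (len 6), cursors c1@1 c2@4, authorship 1..2..
After op 3 (move_left): buffer="awvagv" (len 6), cursors c1@0 c2@3, authorship 1..2..
After op 4 (add_cursor(0)): buffer="awvagv" (len 6), cursors c1@0 c3@0 c2@3, authorship 1..2..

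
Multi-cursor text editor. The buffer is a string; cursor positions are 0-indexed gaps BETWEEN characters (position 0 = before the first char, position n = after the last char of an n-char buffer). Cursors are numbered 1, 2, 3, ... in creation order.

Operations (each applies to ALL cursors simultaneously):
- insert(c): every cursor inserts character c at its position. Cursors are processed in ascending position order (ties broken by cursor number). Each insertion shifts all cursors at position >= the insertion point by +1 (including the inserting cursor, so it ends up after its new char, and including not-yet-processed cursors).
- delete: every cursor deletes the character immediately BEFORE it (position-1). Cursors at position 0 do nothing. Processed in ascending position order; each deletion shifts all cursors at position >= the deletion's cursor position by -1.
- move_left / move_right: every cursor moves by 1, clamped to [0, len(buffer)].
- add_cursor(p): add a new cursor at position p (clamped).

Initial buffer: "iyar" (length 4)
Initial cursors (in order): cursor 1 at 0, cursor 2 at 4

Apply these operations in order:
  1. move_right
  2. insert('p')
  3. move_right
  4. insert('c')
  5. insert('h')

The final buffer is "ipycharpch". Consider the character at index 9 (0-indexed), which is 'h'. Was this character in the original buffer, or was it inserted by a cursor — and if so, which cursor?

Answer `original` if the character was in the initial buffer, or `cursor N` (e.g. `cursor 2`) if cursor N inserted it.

After op 1 (move_right): buffer="iyar" (len 4), cursors c1@1 c2@4, authorship ....
After op 2 (insert('p')): buffer="ipyarp" (len 6), cursors c1@2 c2@6, authorship .1...2
After op 3 (move_right): buffer="ipyarp" (len 6), cursors c1@3 c2@6, authorship .1...2
After op 4 (insert('c')): buffer="ipycarpc" (len 8), cursors c1@4 c2@8, authorship .1.1..22
After op 5 (insert('h')): buffer="ipycharpch" (len 10), cursors c1@5 c2@10, authorship .1.11..222
Authorship (.=original, N=cursor N): . 1 . 1 1 . . 2 2 2
Index 9: author = 2

Answer: cursor 2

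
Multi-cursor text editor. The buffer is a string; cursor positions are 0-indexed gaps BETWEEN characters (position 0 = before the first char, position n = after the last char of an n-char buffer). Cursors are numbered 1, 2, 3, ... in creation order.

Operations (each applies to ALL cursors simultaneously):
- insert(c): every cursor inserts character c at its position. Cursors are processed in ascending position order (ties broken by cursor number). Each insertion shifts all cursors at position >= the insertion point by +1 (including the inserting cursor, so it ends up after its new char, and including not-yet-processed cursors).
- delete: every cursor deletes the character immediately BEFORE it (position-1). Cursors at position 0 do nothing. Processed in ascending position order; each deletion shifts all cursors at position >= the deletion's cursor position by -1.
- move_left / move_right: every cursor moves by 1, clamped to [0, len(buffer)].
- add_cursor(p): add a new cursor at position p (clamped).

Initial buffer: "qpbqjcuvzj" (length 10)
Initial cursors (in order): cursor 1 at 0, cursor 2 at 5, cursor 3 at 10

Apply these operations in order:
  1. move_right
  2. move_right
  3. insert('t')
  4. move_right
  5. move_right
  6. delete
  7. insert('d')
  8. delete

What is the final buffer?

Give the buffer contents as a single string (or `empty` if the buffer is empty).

Answer: qptbjcutvj

Derivation:
After op 1 (move_right): buffer="qpbqjcuvzj" (len 10), cursors c1@1 c2@6 c3@10, authorship ..........
After op 2 (move_right): buffer="qpbqjcuvzj" (len 10), cursors c1@2 c2@7 c3@10, authorship ..........
After op 3 (insert('t')): buffer="qptbqjcutvzjt" (len 13), cursors c1@3 c2@9 c3@13, authorship ..1.....2...3
After op 4 (move_right): buffer="qptbqjcutvzjt" (len 13), cursors c1@4 c2@10 c3@13, authorship ..1.....2...3
After op 5 (move_right): buffer="qptbqjcutvzjt" (len 13), cursors c1@5 c2@11 c3@13, authorship ..1.....2...3
After op 6 (delete): buffer="qptbjcutvj" (len 10), cursors c1@4 c2@9 c3@10, authorship ..1....2..
After op 7 (insert('d')): buffer="qptbdjcutvdjd" (len 13), cursors c1@5 c2@11 c3@13, authorship ..1.1...2.2.3
After op 8 (delete): buffer="qptbjcutvj" (len 10), cursors c1@4 c2@9 c3@10, authorship ..1....2..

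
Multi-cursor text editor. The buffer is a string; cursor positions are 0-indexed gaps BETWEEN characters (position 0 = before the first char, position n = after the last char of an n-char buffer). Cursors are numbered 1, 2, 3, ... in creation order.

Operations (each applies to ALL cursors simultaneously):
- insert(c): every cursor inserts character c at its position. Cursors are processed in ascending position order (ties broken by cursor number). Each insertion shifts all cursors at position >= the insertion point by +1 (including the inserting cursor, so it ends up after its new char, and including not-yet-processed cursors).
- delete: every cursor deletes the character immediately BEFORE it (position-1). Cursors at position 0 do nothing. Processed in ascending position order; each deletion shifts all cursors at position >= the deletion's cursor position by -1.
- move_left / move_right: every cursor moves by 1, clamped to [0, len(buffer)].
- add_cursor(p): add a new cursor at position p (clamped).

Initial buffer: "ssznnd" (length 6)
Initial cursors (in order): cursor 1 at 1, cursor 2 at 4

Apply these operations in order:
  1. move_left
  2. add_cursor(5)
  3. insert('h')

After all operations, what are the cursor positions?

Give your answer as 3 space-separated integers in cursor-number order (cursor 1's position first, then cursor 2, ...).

After op 1 (move_left): buffer="ssznnd" (len 6), cursors c1@0 c2@3, authorship ......
After op 2 (add_cursor(5)): buffer="ssznnd" (len 6), cursors c1@0 c2@3 c3@5, authorship ......
After op 3 (insert('h')): buffer="hsszhnnhd" (len 9), cursors c1@1 c2@5 c3@8, authorship 1...2..3.

Answer: 1 5 8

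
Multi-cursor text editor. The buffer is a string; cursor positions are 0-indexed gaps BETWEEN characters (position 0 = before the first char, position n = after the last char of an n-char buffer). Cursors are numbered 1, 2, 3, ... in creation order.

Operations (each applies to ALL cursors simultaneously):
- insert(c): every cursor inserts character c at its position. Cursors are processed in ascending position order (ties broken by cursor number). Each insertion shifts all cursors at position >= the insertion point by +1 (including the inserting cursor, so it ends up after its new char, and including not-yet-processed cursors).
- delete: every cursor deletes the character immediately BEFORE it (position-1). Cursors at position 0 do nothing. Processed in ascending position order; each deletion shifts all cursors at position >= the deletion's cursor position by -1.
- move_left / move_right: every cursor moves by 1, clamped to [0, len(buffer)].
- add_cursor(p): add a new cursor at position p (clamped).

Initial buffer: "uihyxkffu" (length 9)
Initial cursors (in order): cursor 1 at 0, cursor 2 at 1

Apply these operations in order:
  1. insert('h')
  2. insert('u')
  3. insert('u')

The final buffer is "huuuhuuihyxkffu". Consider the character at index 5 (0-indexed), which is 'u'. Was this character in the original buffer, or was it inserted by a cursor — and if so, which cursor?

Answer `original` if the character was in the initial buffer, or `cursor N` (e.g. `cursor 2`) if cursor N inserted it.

Answer: cursor 2

Derivation:
After op 1 (insert('h')): buffer="huhihyxkffu" (len 11), cursors c1@1 c2@3, authorship 1.2........
After op 2 (insert('u')): buffer="huuhuihyxkffu" (len 13), cursors c1@2 c2@5, authorship 11.22........
After op 3 (insert('u')): buffer="huuuhuuihyxkffu" (len 15), cursors c1@3 c2@7, authorship 111.222........
Authorship (.=original, N=cursor N): 1 1 1 . 2 2 2 . . . . . . . .
Index 5: author = 2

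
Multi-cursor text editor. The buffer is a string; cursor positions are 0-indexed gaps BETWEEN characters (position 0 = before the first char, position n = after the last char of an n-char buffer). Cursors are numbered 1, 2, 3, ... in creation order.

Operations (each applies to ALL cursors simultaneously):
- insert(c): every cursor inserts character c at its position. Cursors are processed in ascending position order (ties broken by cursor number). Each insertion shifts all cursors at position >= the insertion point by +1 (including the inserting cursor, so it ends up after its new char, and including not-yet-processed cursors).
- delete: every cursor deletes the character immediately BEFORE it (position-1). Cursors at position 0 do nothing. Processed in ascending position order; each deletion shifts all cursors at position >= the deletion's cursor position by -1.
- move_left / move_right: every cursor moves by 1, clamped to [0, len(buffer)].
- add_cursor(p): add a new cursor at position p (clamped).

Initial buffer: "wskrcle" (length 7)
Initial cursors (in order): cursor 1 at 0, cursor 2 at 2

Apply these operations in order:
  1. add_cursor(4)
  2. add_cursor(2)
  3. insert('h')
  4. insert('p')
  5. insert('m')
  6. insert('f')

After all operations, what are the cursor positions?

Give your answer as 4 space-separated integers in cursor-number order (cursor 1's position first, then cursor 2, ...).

After op 1 (add_cursor(4)): buffer="wskrcle" (len 7), cursors c1@0 c2@2 c3@4, authorship .......
After op 2 (add_cursor(2)): buffer="wskrcle" (len 7), cursors c1@0 c2@2 c4@2 c3@4, authorship .......
After op 3 (insert('h')): buffer="hwshhkrhcle" (len 11), cursors c1@1 c2@5 c4@5 c3@8, authorship 1..24..3...
After op 4 (insert('p')): buffer="hpwshhppkrhpcle" (len 15), cursors c1@2 c2@8 c4@8 c3@12, authorship 11..2424..33...
After op 5 (insert('m')): buffer="hpmwshhppmmkrhpmcle" (len 19), cursors c1@3 c2@11 c4@11 c3@16, authorship 111..242424..333...
After op 6 (insert('f')): buffer="hpmfwshhppmmffkrhpmfcle" (len 23), cursors c1@4 c2@14 c4@14 c3@20, authorship 1111..24242424..3333...

Answer: 4 14 20 14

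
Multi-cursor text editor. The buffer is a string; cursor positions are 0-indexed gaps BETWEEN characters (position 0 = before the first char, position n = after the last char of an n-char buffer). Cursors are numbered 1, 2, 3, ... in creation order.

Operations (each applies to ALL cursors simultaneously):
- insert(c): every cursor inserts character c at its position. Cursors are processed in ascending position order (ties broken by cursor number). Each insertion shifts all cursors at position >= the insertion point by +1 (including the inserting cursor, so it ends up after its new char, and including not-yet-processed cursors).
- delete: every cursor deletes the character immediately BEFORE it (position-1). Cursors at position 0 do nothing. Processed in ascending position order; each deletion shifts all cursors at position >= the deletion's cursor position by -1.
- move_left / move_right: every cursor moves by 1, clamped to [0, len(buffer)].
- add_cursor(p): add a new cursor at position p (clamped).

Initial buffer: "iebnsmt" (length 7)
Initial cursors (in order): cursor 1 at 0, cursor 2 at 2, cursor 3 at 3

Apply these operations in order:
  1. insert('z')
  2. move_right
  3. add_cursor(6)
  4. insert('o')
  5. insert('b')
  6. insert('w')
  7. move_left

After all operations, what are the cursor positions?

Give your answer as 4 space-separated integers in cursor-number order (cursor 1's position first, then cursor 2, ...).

Answer: 4 10 18 14

Derivation:
After op 1 (insert('z')): buffer="ziezbznsmt" (len 10), cursors c1@1 c2@4 c3@6, authorship 1..2.3....
After op 2 (move_right): buffer="ziezbznsmt" (len 10), cursors c1@2 c2@5 c3@7, authorship 1..2.3....
After op 3 (add_cursor(6)): buffer="ziezbznsmt" (len 10), cursors c1@2 c2@5 c4@6 c3@7, authorship 1..2.3....
After op 4 (insert('o')): buffer="zioezbozonosmt" (len 14), cursors c1@3 c2@7 c4@9 c3@11, authorship 1.1.2.234.3...
After op 5 (insert('b')): buffer="ziobezbobzobnobsmt" (len 18), cursors c1@4 c2@9 c4@12 c3@15, authorship 1.11.2.22344.33...
After op 6 (insert('w')): buffer="ziobwezbobwzobwnobwsmt" (len 22), cursors c1@5 c2@11 c4@15 c3@19, authorship 1.111.2.2223444.333...
After op 7 (move_left): buffer="ziobwezbobwzobwnobwsmt" (len 22), cursors c1@4 c2@10 c4@14 c3@18, authorship 1.111.2.2223444.333...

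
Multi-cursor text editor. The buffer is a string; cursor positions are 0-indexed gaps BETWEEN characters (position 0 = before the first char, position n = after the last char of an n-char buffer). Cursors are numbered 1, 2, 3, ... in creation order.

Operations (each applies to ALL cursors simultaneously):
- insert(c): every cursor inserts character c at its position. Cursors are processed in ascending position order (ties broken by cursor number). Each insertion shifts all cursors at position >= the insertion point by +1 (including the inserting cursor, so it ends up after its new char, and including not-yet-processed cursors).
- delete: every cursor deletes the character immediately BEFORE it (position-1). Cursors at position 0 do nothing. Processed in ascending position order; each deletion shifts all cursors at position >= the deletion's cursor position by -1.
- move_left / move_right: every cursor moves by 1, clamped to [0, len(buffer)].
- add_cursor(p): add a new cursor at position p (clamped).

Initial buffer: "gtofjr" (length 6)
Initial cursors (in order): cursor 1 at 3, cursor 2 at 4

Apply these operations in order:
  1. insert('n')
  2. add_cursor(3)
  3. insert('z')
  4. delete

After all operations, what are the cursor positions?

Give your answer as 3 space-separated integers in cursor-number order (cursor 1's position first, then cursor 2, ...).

Answer: 4 6 3

Derivation:
After op 1 (insert('n')): buffer="gtonfnjr" (len 8), cursors c1@4 c2@6, authorship ...1.2..
After op 2 (add_cursor(3)): buffer="gtonfnjr" (len 8), cursors c3@3 c1@4 c2@6, authorship ...1.2..
After op 3 (insert('z')): buffer="gtoznzfnzjr" (len 11), cursors c3@4 c1@6 c2@9, authorship ...311.22..
After op 4 (delete): buffer="gtonfnjr" (len 8), cursors c3@3 c1@4 c2@6, authorship ...1.2..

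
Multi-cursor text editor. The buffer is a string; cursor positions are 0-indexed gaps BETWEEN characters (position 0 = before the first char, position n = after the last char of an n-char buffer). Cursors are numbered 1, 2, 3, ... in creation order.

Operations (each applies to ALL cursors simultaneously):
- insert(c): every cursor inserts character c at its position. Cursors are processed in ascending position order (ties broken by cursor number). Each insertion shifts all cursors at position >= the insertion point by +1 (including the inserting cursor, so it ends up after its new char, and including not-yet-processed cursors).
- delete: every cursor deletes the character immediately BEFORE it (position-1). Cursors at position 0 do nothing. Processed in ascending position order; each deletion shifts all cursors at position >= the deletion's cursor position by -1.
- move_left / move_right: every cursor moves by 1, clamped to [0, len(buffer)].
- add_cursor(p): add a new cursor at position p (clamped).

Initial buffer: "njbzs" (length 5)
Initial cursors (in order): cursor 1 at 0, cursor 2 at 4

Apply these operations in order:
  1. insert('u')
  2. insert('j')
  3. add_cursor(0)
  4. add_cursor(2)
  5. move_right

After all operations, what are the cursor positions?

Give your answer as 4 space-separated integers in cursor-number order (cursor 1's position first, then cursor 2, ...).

Answer: 3 9 1 3

Derivation:
After op 1 (insert('u')): buffer="unjbzus" (len 7), cursors c1@1 c2@6, authorship 1....2.
After op 2 (insert('j')): buffer="ujnjbzujs" (len 9), cursors c1@2 c2@8, authorship 11....22.
After op 3 (add_cursor(0)): buffer="ujnjbzujs" (len 9), cursors c3@0 c1@2 c2@8, authorship 11....22.
After op 4 (add_cursor(2)): buffer="ujnjbzujs" (len 9), cursors c3@0 c1@2 c4@2 c2@8, authorship 11....22.
After op 5 (move_right): buffer="ujnjbzujs" (len 9), cursors c3@1 c1@3 c4@3 c2@9, authorship 11....22.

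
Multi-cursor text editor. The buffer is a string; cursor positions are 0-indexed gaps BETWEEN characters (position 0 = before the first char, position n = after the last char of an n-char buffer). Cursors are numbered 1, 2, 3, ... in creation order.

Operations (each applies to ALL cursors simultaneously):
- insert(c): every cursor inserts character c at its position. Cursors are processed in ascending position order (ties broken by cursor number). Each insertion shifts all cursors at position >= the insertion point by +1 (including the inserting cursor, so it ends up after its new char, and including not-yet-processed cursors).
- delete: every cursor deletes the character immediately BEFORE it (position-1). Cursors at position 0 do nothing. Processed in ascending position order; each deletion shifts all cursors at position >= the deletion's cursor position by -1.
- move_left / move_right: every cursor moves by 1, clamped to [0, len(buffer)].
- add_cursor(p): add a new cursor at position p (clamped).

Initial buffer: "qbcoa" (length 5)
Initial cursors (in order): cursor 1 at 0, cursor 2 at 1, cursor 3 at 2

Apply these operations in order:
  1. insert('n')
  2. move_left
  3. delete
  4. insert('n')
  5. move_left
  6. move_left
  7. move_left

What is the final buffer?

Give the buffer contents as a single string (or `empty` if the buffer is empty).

Answer: nnnnnncoa

Derivation:
After op 1 (insert('n')): buffer="nqnbncoa" (len 8), cursors c1@1 c2@3 c3@5, authorship 1.2.3...
After op 2 (move_left): buffer="nqnbncoa" (len 8), cursors c1@0 c2@2 c3@4, authorship 1.2.3...
After op 3 (delete): buffer="nnncoa" (len 6), cursors c1@0 c2@1 c3@2, authorship 123...
After op 4 (insert('n')): buffer="nnnnnncoa" (len 9), cursors c1@1 c2@3 c3@5, authorship 112233...
After op 5 (move_left): buffer="nnnnnncoa" (len 9), cursors c1@0 c2@2 c3@4, authorship 112233...
After op 6 (move_left): buffer="nnnnnncoa" (len 9), cursors c1@0 c2@1 c3@3, authorship 112233...
After op 7 (move_left): buffer="nnnnnncoa" (len 9), cursors c1@0 c2@0 c3@2, authorship 112233...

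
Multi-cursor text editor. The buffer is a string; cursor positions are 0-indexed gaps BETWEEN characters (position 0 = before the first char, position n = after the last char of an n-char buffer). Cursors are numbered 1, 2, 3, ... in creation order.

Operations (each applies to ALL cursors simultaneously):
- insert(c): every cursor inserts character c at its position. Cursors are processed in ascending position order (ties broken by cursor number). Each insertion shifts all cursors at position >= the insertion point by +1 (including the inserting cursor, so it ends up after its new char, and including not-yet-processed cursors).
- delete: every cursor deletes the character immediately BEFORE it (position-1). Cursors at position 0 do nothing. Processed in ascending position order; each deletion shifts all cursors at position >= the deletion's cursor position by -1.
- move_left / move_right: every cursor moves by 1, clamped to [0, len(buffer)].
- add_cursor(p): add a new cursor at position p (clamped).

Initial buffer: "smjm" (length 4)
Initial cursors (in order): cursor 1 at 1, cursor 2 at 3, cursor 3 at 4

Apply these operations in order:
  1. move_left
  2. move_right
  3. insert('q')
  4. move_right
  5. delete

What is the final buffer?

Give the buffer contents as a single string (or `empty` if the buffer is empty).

Answer: sqjq

Derivation:
After op 1 (move_left): buffer="smjm" (len 4), cursors c1@0 c2@2 c3@3, authorship ....
After op 2 (move_right): buffer="smjm" (len 4), cursors c1@1 c2@3 c3@4, authorship ....
After op 3 (insert('q')): buffer="sqmjqmq" (len 7), cursors c1@2 c2@5 c3@7, authorship .1..2.3
After op 4 (move_right): buffer="sqmjqmq" (len 7), cursors c1@3 c2@6 c3@7, authorship .1..2.3
After op 5 (delete): buffer="sqjq" (len 4), cursors c1@2 c2@4 c3@4, authorship .1.2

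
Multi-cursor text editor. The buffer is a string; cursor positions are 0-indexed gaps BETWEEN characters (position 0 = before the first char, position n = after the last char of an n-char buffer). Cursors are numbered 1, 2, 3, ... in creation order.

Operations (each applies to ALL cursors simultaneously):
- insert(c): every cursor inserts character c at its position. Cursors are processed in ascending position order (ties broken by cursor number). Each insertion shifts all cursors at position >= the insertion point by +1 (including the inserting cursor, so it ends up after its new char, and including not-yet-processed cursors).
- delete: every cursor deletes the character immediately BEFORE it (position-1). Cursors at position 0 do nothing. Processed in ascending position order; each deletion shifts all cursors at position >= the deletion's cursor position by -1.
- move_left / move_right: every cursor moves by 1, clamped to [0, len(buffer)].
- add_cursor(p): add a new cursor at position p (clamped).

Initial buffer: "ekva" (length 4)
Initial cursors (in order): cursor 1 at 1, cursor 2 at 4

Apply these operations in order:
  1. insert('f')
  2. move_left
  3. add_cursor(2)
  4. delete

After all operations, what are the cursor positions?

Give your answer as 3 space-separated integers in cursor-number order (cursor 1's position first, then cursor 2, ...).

Answer: 0 2 0

Derivation:
After op 1 (insert('f')): buffer="efkvaf" (len 6), cursors c1@2 c2@6, authorship .1...2
After op 2 (move_left): buffer="efkvaf" (len 6), cursors c1@1 c2@5, authorship .1...2
After op 3 (add_cursor(2)): buffer="efkvaf" (len 6), cursors c1@1 c3@2 c2@5, authorship .1...2
After op 4 (delete): buffer="kvf" (len 3), cursors c1@0 c3@0 c2@2, authorship ..2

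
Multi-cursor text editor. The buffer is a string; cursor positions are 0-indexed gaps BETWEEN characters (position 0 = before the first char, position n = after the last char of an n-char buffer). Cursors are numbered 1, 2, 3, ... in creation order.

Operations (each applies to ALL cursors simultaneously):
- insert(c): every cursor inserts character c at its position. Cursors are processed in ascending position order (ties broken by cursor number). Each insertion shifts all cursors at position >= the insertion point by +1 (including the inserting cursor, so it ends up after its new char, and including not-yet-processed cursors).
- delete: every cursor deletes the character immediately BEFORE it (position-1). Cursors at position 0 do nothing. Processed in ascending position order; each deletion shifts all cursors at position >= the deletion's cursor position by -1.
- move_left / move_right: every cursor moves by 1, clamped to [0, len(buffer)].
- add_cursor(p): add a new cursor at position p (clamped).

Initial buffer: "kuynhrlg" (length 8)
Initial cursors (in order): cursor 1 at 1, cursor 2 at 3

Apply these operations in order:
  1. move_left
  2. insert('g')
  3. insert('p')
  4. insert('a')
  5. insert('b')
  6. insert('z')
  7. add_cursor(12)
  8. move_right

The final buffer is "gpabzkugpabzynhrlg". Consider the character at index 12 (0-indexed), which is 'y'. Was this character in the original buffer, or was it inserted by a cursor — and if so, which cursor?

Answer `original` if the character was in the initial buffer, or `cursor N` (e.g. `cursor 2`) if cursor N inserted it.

Answer: original

Derivation:
After op 1 (move_left): buffer="kuynhrlg" (len 8), cursors c1@0 c2@2, authorship ........
After op 2 (insert('g')): buffer="gkugynhrlg" (len 10), cursors c1@1 c2@4, authorship 1..2......
After op 3 (insert('p')): buffer="gpkugpynhrlg" (len 12), cursors c1@2 c2@6, authorship 11..22......
After op 4 (insert('a')): buffer="gpakugpaynhrlg" (len 14), cursors c1@3 c2@8, authorship 111..222......
After op 5 (insert('b')): buffer="gpabkugpabynhrlg" (len 16), cursors c1@4 c2@10, authorship 1111..2222......
After op 6 (insert('z')): buffer="gpabzkugpabzynhrlg" (len 18), cursors c1@5 c2@12, authorship 11111..22222......
After op 7 (add_cursor(12)): buffer="gpabzkugpabzynhrlg" (len 18), cursors c1@5 c2@12 c3@12, authorship 11111..22222......
After op 8 (move_right): buffer="gpabzkugpabzynhrlg" (len 18), cursors c1@6 c2@13 c3@13, authorship 11111..22222......
Authorship (.=original, N=cursor N): 1 1 1 1 1 . . 2 2 2 2 2 . . . . . .
Index 12: author = original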